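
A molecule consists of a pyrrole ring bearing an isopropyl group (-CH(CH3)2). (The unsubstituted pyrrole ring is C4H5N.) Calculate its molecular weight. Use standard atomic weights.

Atom tally by fragment:
  pyrrole ring core → C:4 H:5 N:1
  (− 1 ring H displaced by substituents)
  + CH(CH3)2 → C:3 H:7
Element totals:
  C: 7
  H: 11
  N: 1
Molecular formula: C7H11N.
  M = 7(12.011) + 11(1.008) + 14.007
    = 84.077 + 11.088 + 14.007 = 109.172

109.17 g/mol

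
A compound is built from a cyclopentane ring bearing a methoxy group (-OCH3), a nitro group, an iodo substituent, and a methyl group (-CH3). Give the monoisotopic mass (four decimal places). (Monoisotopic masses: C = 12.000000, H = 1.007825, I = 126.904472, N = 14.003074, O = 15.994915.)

284.9862

Atom tally by fragment:
  cyclopentane ring core → C:5 H:10
  (− 4 ring H displaced by substituents)
  + OCH3 → C:1 H:3 O:1
  + NO2 → N:1 O:2
  + I → I:1
  + CH3 → C:1 H:3
Element totals:
  C: 7
  H: 12
  I: 1
  N: 1
  O: 3
Molecular formula: C7H12INO3.
  M = 7(12.0) + 12(1.007825) + 126.904472 + 14.003074 + 3(15.994915)
    = 84.000000 + 12.093900 + 126.904472 + 14.003074 + 47.984745 = 284.986191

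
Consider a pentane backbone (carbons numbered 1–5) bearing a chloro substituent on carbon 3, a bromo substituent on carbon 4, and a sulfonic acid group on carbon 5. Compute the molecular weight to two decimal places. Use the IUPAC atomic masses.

Atom tally by fragment:
  CH3 → C:1 H:3
  CH2 → C:1 H:2
  CH(Cl) → C:1 H:1 Cl:1
  CH(Br) → C:1 H:1 Br:1
  CH2SO3H → C:1 H:3 S:1 O:3
Element totals:
  C: 5
  H: 10
  Br: 1
  Cl: 1
  O: 3
  S: 1
Molecular formula: C5H10BrClO3S.
  M = 5(12.011) + 10(1.008) + 79.904 + 35.45 + 3(15.999) + 32.06
    = 60.055 + 10.080 + 79.904 + 35.450 + 47.997 + 32.060 = 265.546

265.55 g/mol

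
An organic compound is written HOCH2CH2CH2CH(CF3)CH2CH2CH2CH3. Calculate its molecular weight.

Atom tally by fragment:
  HOCH2CH2 → C:2 H:5 O:1
  CH2 → C:1 H:2
  CH(CF3) → C:2 H:1 F:3
  CH2 → C:1 H:2
  CH2 → C:1 H:2
  CH2 → C:1 H:2
  CH3 → C:1 H:3
Element totals:
  C: 9
  H: 17
  F: 3
  O: 1
Molecular formula: C9H17F3O.
  M = 9(12.011) + 17(1.008) + 3(18.998) + 15.999
    = 108.099 + 17.136 + 56.994 + 15.999 = 198.228

198.23 g/mol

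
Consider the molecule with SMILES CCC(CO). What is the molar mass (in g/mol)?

74.12 g/mol

Atom tally by fragment:
  CH3 → C:1 H:3
  CH2 → C:1 H:2
  CH2CH2OH → C:2 H:5 O:1
Element totals:
  C: 4
  H: 10
  O: 1
Molecular formula: C4H10O.
  M = 4(12.011) + 10(1.008) + 15.999
    = 48.044 + 10.080 + 15.999 = 74.123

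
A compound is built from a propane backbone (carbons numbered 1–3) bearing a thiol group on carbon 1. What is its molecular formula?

C3H8S

Atom tally by fragment:
  HSCH2 → C:1 H:3 S:1
  CH2 → C:1 H:2
  CH3 → C:1 H:3
Element totals:
  C: 3
  H: 8
  S: 1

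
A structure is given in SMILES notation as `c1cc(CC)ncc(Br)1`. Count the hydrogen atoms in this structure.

8

Atom tally by fragment:
  pyridine ring core → C:5 H:5 N:1
  (− 2 ring H displaced by substituents)
  + C2H5 → C:2 H:5
  + Br → Br:1
Element totals:
  C: 7
  H: 8
  Br: 1
  N: 1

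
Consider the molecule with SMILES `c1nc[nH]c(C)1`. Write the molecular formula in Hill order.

Atom tally by fragment:
  imidazole ring core → C:3 H:4 N:2
  (− 1 ring H displaced by substituents)
  + CH3 → C:1 H:3
Element totals:
  C: 4
  H: 6
  N: 2

C4H6N2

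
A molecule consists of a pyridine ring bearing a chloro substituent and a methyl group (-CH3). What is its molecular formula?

C6H6ClN

Atom tally by fragment:
  pyridine ring core → C:5 H:5 N:1
  (− 2 ring H displaced by substituents)
  + Cl → Cl:1
  + CH3 → C:1 H:3
Element totals:
  C: 6
  H: 6
  Cl: 1
  N: 1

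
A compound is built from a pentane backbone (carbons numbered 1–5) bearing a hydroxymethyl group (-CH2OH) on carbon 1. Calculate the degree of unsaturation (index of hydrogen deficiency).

Atom tally by fragment:
  HOCH2CH2 → C:2 H:5 O:1
  CH2 → C:1 H:2
  CH2 → C:1 H:2
  CH2 → C:1 H:2
  CH3 → C:1 H:3
Element totals:
  C: 6
  H: 14
  O: 1
Molecular formula: C6H14O.
DoU = (2C + 2 + N − H − X) / 2 = (2·6 + 2 + 0 − 14 − 0) / 2 = 0.

0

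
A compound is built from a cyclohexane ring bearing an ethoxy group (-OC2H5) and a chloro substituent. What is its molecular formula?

C8H15ClO

Atom tally by fragment:
  cyclohexane ring core → C:6 H:12
  (− 2 ring H displaced by substituents)
  + OC2H5 → C:2 H:5 O:1
  + Cl → Cl:1
Element totals:
  C: 8
  H: 15
  Cl: 1
  O: 1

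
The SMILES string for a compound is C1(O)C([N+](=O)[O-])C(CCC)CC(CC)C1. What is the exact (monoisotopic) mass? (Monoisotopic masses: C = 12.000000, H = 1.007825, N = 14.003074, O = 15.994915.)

Atom tally by fragment:
  cyclohexane ring core → C:6 H:12
  (− 4 ring H displaced by substituents)
  + OH → O:1 H:1
  + NO2 → N:1 O:2
  + CH2CH2CH3 → C:3 H:7
  + C2H5 → C:2 H:5
Element totals:
  C: 11
  H: 21
  N: 1
  O: 3
Molecular formula: C11H21NO3.
  M = 11(12.0) + 21(1.007825) + 14.003074 + 3(15.994915)
    = 132.000000 + 21.164325 + 14.003074 + 47.984745 = 215.152144

215.1521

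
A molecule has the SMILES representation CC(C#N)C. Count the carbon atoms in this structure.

Atom tally by fragment:
  CH3 → C:1 H:3
  CH(CN) → C:2 H:1 N:1
  CH3 → C:1 H:3
Element totals:
  C: 4
  H: 7
  N: 1

4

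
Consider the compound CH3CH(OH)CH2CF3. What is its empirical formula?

Atom tally by fragment:
  CH3 → C:1 H:3
  CH(OH) → C:1 H:2 O:1
  CH2CF3 → C:2 H:2 F:3
Element totals:
  C: 4
  H: 7
  F: 3
  O: 1
Molecular formula: C4H7F3O.
gcd of subscripts (4, 3, 7, 1) = 1, so the empirical formula equals the molecular formula.

C4H7F3O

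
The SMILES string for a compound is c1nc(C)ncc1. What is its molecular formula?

C5H6N2

Atom tally by fragment:
  pyrimidine ring core → C:4 H:4 N:2
  (− 1 ring H displaced by substituents)
  + CH3 → C:1 H:3
Element totals:
  C: 5
  H: 6
  N: 2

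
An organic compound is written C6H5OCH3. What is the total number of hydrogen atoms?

Atom tally by fragment:
  benzene ring core → C:6 H:6
  (− 1 ring H displaced by substituents)
  + OCH3 → C:1 H:3 O:1
Element totals:
  C: 7
  H: 8
  O: 1

8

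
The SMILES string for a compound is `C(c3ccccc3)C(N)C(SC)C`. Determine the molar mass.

Atom tally by fragment:
  C6H5CH2 → C:7 H:7
  CH(NH2) → C:1 H:3 N:1
  CH(SCH3) → C:2 H:4 S:1
  CH3 → C:1 H:3
Element totals:
  C: 11
  H: 17
  N: 1
  S: 1
Molecular formula: C11H17NS.
  M = 11(12.011) + 17(1.008) + 14.007 + 32.06
    = 132.121 + 17.136 + 14.007 + 32.060 = 195.324

195.32 g/mol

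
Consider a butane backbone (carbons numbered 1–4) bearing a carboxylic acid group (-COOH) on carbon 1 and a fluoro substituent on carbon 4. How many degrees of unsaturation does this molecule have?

1

Atom tally by fragment:
  HOOCCH2 → C:2 H:3 O:2
  CH2 → C:1 H:2
  CH2 → C:1 H:2
  CH2F → C:1 H:2 F:1
Element totals:
  C: 5
  H: 9
  F: 1
  O: 2
Molecular formula: C5H9FO2.
DoU = (2C + 2 + N − H − X) / 2 = (2·5 + 2 + 0 − 9 − 1) / 2 = 1.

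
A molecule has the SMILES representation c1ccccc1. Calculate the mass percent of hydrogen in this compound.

7.74%

Atom tally by fragment:
  benzene ring core → C:6 H:6
Element totals:
  C: 6
  H: 6
Molecular formula: C6H6.
Molar mass = 78.114 g/mol.
Mass from H: 6 × 1.008 = 6.048 g/mol.
%H = 6.048 / 78.114 × 100 = 7.74%.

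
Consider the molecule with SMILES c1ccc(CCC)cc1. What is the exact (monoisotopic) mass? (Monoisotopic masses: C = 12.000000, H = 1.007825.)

120.0939

Atom tally by fragment:
  benzene ring core → C:6 H:6
  (− 1 ring H displaced by substituents)
  + CH2CH2CH3 → C:3 H:7
Element totals:
  C: 9
  H: 12
Molecular formula: C9H12.
  M = 9(12.0) + 12(1.007825)
    = 108.000000 + 12.093900 = 120.093900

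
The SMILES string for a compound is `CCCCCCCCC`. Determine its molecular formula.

Atom tally by fragment:
  CH3 → C:1 H:3
  CH2 → C:1 H:2
  CH2 → C:1 H:2
  CH2 → C:1 H:2
  CH2 → C:1 H:2
  CH2 → C:1 H:2
  CH2 → C:1 H:2
  CH2 → C:1 H:2
  CH3 → C:1 H:3
Element totals:
  C: 9
  H: 20

C9H20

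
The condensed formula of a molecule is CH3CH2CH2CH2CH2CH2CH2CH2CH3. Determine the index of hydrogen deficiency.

Atom tally by fragment:
  CH3 → C:1 H:3
  CH2 → C:1 H:2
  CH2 → C:1 H:2
  CH2 → C:1 H:2
  CH2 → C:1 H:2
  CH2 → C:1 H:2
  CH2 → C:1 H:2
  CH2 → C:1 H:2
  CH3 → C:1 H:3
Element totals:
  C: 9
  H: 20
Molecular formula: C9H20.
DoU = (2C + 2 + N − H − X) / 2 = (2·9 + 2 + 0 − 20 − 0) / 2 = 0.

0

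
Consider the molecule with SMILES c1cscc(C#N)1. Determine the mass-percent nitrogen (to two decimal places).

Atom tally by fragment:
  thiophene ring core → C:4 H:4 S:1
  (− 1 ring H displaced by substituents)
  + CN → C:1 N:1
Element totals:
  C: 5
  H: 3
  N: 1
  S: 1
Molecular formula: C5H3NS.
Molar mass = 109.146 g/mol.
Mass from N: 1 × 14.007 = 14.007 g/mol.
%N = 14.007 / 109.146 × 100 = 12.83%.

12.83%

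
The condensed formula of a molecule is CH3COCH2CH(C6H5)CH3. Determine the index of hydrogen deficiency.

5

Atom tally by fragment:
  CH3COCH2 → C:3 H:5 O:1
  CH(C6H5) → C:7 H:6
  CH3 → C:1 H:3
Element totals:
  C: 11
  H: 14
  O: 1
Molecular formula: C11H14O.
DoU = (2C + 2 + N − H − X) / 2 = (2·11 + 2 + 0 − 14 − 0) / 2 = 5.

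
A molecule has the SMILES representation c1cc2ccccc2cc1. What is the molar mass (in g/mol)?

Atom tally by fragment:
  naphthalene ring system core → C:10 H:8
Element totals:
  C: 10
  H: 8
Molecular formula: C10H8.
  M = 10(12.011) + 8(1.008)
    = 120.110 + 8.064 = 128.174

128.17 g/mol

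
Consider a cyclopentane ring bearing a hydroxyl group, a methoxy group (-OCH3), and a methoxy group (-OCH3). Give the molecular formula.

C7H14O3

Atom tally by fragment:
  cyclopentane ring core → C:5 H:10
  (− 3 ring H displaced by substituents)
  + OH → O:1 H:1
  + OCH3 → C:1 H:3 O:1
  + OCH3 → C:1 H:3 O:1
Element totals:
  C: 7
  H: 14
  O: 3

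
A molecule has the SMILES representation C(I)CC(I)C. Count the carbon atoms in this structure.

Atom tally by fragment:
  ICH2 → C:1 H:2 I:1
  CH2 → C:1 H:2
  CH(I) → C:1 H:1 I:1
  CH3 → C:1 H:3
Element totals:
  C: 4
  H: 8
  I: 2

4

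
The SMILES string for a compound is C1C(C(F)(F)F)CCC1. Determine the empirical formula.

C2H3F

Atom tally by fragment:
  cyclopentane ring core → C:5 H:10
  (− 1 ring H displaced by substituents)
  + CF3 → C:1 F:3
Element totals:
  C: 6
  H: 9
  F: 3
Molecular formula: C6H9F3.
gcd of subscripts = 3; dividing each by 3:
  C: 6/3 = 2
  F: 3/3 = 1
  H: 9/3 = 3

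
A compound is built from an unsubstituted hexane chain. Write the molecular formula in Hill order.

Atom tally by fragment:
  CH3 → C:1 H:3
  CH2 → C:1 H:2
  CH2 → C:1 H:2
  CH2 → C:1 H:2
  CH2 → C:1 H:2
  CH3 → C:1 H:3
Element totals:
  C: 6
  H: 14

C6H14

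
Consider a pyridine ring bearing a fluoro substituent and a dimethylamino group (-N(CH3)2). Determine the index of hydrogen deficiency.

4

Atom tally by fragment:
  pyridine ring core → C:5 H:5 N:1
  (− 2 ring H displaced by substituents)
  + F → F:1
  + N(CH3)2 → N:1 C:2 H:6
Element totals:
  C: 7
  H: 9
  F: 1
  N: 2
Molecular formula: C7H9FN2.
DoU = (2C + 2 + N − H − X) / 2 = (2·7 + 2 + 2 − 9 − 1) / 2 = 4.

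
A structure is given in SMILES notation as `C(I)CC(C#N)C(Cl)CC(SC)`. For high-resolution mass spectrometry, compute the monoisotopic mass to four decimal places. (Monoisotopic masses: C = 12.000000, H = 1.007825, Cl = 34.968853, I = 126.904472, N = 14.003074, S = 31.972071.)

316.9502

Atom tally by fragment:
  ICH2 → C:1 H:2 I:1
  CH2 → C:1 H:2
  CH(CN) → C:2 H:1 N:1
  CH(Cl) → C:1 H:1 Cl:1
  CH2 → C:1 H:2
  CH2SCH3 → C:2 H:5 S:1
Element totals:
  C: 8
  H: 13
  Cl: 1
  I: 1
  N: 1
  S: 1
Molecular formula: C8H13ClINS.
  M = 8(12.0) + 13(1.007825) + 34.968853 + 126.904472 + 14.003074 + 31.972071
    = 96.000000 + 13.101725 + 34.968853 + 126.904472 + 14.003074 + 31.972071 = 316.950195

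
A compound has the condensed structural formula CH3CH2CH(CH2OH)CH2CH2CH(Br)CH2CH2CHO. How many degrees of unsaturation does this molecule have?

Element totals:
  C: 10
  H: 19
  Br: 1
  O: 2
Molecular formula: C10H19BrO2.
DoU = (2C + 2 + N − H − X) / 2 = (2·10 + 2 + 0 − 19 − 1) / 2 = 1.

1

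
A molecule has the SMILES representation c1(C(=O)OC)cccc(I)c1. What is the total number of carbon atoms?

8

Atom tally by fragment:
  benzene ring core → C:6 H:6
  (− 2 ring H displaced by substituents)
  + COOCH3 → C:2 H:3 O:2
  + I → I:1
Element totals:
  C: 8
  H: 7
  I: 1
  O: 2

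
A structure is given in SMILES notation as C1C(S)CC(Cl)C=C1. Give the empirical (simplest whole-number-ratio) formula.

C6H9ClS

Atom tally by fragment:
  cyclohexene ring core → C:6 H:10
  (− 2 ring H displaced by substituents)
  + SH → S:1 H:1
  + Cl → Cl:1
Element totals:
  C: 6
  H: 9
  Cl: 1
  S: 1
Molecular formula: C6H9ClS.
gcd of subscripts (6, 1, 9, 1) = 1, so the empirical formula equals the molecular formula.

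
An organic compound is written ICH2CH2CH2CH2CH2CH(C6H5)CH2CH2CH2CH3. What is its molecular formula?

Atom tally by fragment:
  ICH2 → C:1 H:2 I:1
  CH2 → C:1 H:2
  CH2 → C:1 H:2
  CH2 → C:1 H:2
  CH2 → C:1 H:2
  CH(C6H5) → C:7 H:6
  CH2 → C:1 H:2
  CH2 → C:1 H:2
  CH2 → C:1 H:2
  CH3 → C:1 H:3
Element totals:
  C: 16
  H: 25
  I: 1

C16H25I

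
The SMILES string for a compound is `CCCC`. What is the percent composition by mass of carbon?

Atom tally by fragment:
  CH3 → C:1 H:3
  CH2 → C:1 H:2
  CH2 → C:1 H:2
  CH3 → C:1 H:3
Element totals:
  C: 4
  H: 10
Molecular formula: C4H10.
Molar mass = 58.124 g/mol.
Mass from C: 4 × 12.011 = 48.044 g/mol.
%C = 48.044 / 58.124 × 100 = 82.66%.

82.66%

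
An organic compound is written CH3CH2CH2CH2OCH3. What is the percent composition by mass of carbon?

68.13%

Element totals:
  C: 5
  H: 12
  O: 1
Molecular formula: C5H12O.
Molar mass = 88.150 g/mol.
Mass from C: 5 × 12.011 = 60.055 g/mol.
%C = 60.055 / 88.150 × 100 = 68.13%.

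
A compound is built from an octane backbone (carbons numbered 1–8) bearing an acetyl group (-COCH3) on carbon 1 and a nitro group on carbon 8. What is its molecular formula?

Atom tally by fragment:
  CH3COCH2 → C:3 H:5 O:1
  CH2 → C:1 H:2
  CH2 → C:1 H:2
  CH2 → C:1 H:2
  CH2 → C:1 H:2
  CH2 → C:1 H:2
  CH2 → C:1 H:2
  CH2NO2 → C:1 H:2 N:1 O:2
Element totals:
  C: 10
  H: 19
  N: 1
  O: 3

C10H19NO3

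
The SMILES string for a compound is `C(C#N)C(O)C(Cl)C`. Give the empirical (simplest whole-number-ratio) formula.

Atom tally by fragment:
  NCCH2 → C:2 H:2 N:1
  CH(OH) → C:1 H:2 O:1
  CH(Cl) → C:1 H:1 Cl:1
  CH3 → C:1 H:3
Element totals:
  C: 5
  H: 8
  Cl: 1
  N: 1
  O: 1
Molecular formula: C5H8ClNO.
gcd of subscripts (5, 1, 8, 1, 1) = 1, so the empirical formula equals the molecular formula.

C5H8ClNO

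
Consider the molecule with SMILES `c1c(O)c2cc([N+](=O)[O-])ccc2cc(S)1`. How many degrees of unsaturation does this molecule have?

8

Atom tally by fragment:
  naphthalene ring system core → C:10 H:8
  (− 3 ring H displaced by substituents)
  + OH → O:1 H:1
  + NO2 → N:1 O:2
  + SH → S:1 H:1
Element totals:
  C: 10
  H: 7
  N: 1
  O: 3
  S: 1
Molecular formula: C10H7NO3S.
DoU = (2C + 2 + N − H − X) / 2 = (2·10 + 2 + 1 − 7 − 0) / 2 = 8.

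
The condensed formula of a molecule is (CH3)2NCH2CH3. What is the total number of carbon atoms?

4

Element totals:
  C: 4
  H: 11
  N: 1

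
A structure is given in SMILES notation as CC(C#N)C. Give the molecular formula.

C4H7N

Atom tally by fragment:
  CH3 → C:1 H:3
  CH(CN) → C:2 H:1 N:1
  CH3 → C:1 H:3
Element totals:
  C: 4
  H: 7
  N: 1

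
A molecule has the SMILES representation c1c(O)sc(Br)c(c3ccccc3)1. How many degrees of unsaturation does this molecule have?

Atom tally by fragment:
  thiophene ring core → C:4 H:4 S:1
  (− 3 ring H displaced by substituents)
  + OH → O:1 H:1
  + Br → Br:1
  + C6H5 → C:6 H:5
Element totals:
  C: 10
  H: 7
  Br: 1
  O: 1
  S: 1
Molecular formula: C10H7BrOS.
DoU = (2C + 2 + N − H − X) / 2 = (2·10 + 2 + 0 − 7 − 1) / 2 = 7.

7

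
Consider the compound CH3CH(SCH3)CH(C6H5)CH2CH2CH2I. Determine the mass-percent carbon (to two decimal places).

Atom tally by fragment:
  CH3 → C:1 H:3
  CH(SCH3) → C:2 H:4 S:1
  CH(C6H5) → C:7 H:6
  CH2 → C:1 H:2
  CH2 → C:1 H:2
  CH2I → C:1 H:2 I:1
Element totals:
  C: 13
  H: 19
  I: 1
  S: 1
Molecular formula: C13H19IS.
Molar mass = 334.259 g/mol.
Mass from C: 13 × 12.011 = 156.143 g/mol.
%C = 156.143 / 334.259 × 100 = 46.71%.

46.71%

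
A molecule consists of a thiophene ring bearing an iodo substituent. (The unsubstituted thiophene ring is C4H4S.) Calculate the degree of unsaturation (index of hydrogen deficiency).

3

Atom tally by fragment:
  thiophene ring core → C:4 H:4 S:1
  (− 1 ring H displaced by substituents)
  + I → I:1
Element totals:
  C: 4
  H: 3
  I: 1
  S: 1
Molecular formula: C4H3IS.
DoU = (2C + 2 + N − H − X) / 2 = (2·4 + 2 + 0 − 3 − 1) / 2 = 3.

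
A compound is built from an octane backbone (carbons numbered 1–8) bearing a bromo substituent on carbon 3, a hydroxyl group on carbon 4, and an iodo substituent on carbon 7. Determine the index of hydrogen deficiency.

Atom tally by fragment:
  CH3 → C:1 H:3
  CH2 → C:1 H:2
  CH(Br) → C:1 H:1 Br:1
  CH(OH) → C:1 H:2 O:1
  CH2 → C:1 H:2
  CH2 → C:1 H:2
  CH(I) → C:1 H:1 I:1
  CH3 → C:1 H:3
Element totals:
  C: 8
  H: 16
  Br: 1
  I: 1
  O: 1
Molecular formula: C8H16BrIO.
DoU = (2C + 2 + N − H − X) / 2 = (2·8 + 2 + 0 − 16 − 2) / 2 = 0.

0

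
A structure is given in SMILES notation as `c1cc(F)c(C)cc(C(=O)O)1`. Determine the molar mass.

Atom tally by fragment:
  benzene ring core → C:6 H:6
  (− 3 ring H displaced by substituents)
  + F → F:1
  + CH3 → C:1 H:3
  + COOH → C:1 H:1 O:2
Element totals:
  C: 8
  H: 7
  F: 1
  O: 2
Molecular formula: C8H7FO2.
  M = 8(12.011) + 7(1.008) + 18.998 + 2(15.999)
    = 96.088 + 7.056 + 18.998 + 31.998 = 154.140

154.14 g/mol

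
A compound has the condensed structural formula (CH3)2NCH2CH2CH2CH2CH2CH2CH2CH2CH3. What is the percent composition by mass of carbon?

Element totals:
  C: 11
  H: 25
  N: 1
Molecular formula: C11H25N.
Molar mass = 171.328 g/mol.
Mass from C: 11 × 12.011 = 132.121 g/mol.
%C = 132.121 / 171.328 × 100 = 77.12%.

77.12%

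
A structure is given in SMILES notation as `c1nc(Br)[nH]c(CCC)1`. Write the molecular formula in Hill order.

Atom tally by fragment:
  imidazole ring core → C:3 H:4 N:2
  (− 2 ring H displaced by substituents)
  + Br → Br:1
  + CH2CH2CH3 → C:3 H:7
Element totals:
  C: 6
  H: 9
  Br: 1
  N: 2

C6H9BrN2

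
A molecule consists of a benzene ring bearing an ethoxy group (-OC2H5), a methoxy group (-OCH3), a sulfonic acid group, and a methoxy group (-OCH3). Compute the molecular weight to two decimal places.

262.28 g/mol

Atom tally by fragment:
  benzene ring core → C:6 H:6
  (− 4 ring H displaced by substituents)
  + OC2H5 → C:2 H:5 O:1
  + OCH3 → C:1 H:3 O:1
  + SO3H → S:1 O:3 H:1
  + OCH3 → C:1 H:3 O:1
Element totals:
  C: 10
  H: 14
  O: 6
  S: 1
Molecular formula: C10H14O6S.
  M = 10(12.011) + 14(1.008) + 6(15.999) + 32.06
    = 120.110 + 14.112 + 95.994 + 32.060 = 262.276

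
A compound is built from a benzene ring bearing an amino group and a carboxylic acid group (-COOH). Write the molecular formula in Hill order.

Atom tally by fragment:
  benzene ring core → C:6 H:6
  (− 2 ring H displaced by substituents)
  + NH2 → N:1 H:2
  + COOH → C:1 H:1 O:2
Element totals:
  C: 7
  H: 7
  N: 1
  O: 2

C7H7NO2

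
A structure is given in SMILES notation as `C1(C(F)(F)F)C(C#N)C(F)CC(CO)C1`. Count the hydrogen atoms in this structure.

11

Atom tally by fragment:
  cyclohexane ring core → C:6 H:12
  (− 4 ring H displaced by substituents)
  + CF3 → C:1 F:3
  + CN → C:1 N:1
  + F → F:1
  + CH2OH → C:1 H:3 O:1
Element totals:
  C: 9
  H: 11
  F: 4
  N: 1
  O: 1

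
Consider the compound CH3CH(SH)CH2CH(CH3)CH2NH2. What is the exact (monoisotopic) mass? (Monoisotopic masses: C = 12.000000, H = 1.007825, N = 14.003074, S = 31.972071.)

Element totals:
  C: 6
  H: 15
  N: 1
  S: 1
Molecular formula: C6H15NS.
  M = 6(12.0) + 15(1.007825) + 14.003074 + 31.972071
    = 72.000000 + 15.117375 + 14.003074 + 31.972071 = 133.092520

133.0925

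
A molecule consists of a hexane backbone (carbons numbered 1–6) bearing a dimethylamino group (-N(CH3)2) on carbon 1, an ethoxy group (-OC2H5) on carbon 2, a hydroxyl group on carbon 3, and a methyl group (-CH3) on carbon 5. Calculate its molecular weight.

203.33 g/mol

Atom tally by fragment:
  (CH3)2NCH2 → C:3 H:8 N:1
  CH(OC2H5) → C:3 H:6 O:1
  CH(OH) → C:1 H:2 O:1
  CH2 → C:1 H:2
  CH(CH3) → C:2 H:4
  CH3 → C:1 H:3
Element totals:
  C: 11
  H: 25
  N: 1
  O: 2
Molecular formula: C11H25NO2.
  M = 11(12.011) + 25(1.008) + 14.007 + 2(15.999)
    = 132.121 + 25.200 + 14.007 + 31.998 = 203.326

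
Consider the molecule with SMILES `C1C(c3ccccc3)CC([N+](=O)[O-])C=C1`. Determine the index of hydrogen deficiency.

Atom tally by fragment:
  cyclohexene ring core → C:6 H:10
  (− 2 ring H displaced by substituents)
  + C6H5 → C:6 H:5
  + NO2 → N:1 O:2
Element totals:
  C: 12
  H: 13
  N: 1
  O: 2
Molecular formula: C12H13NO2.
DoU = (2C + 2 + N − H − X) / 2 = (2·12 + 2 + 1 − 13 − 0) / 2 = 7.

7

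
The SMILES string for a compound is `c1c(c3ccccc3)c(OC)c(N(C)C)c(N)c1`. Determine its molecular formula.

C15H18N2O

Atom tally by fragment:
  benzene ring core → C:6 H:6
  (− 4 ring H displaced by substituents)
  + C6H5 → C:6 H:5
  + OCH3 → C:1 H:3 O:1
  + N(CH3)2 → N:1 C:2 H:6
  + NH2 → N:1 H:2
Element totals:
  C: 15
  H: 18
  N: 2
  O: 1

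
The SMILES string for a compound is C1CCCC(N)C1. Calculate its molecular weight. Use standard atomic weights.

99.18 g/mol

Atom tally by fragment:
  cyclohexane ring core → C:6 H:12
  (− 1 ring H displaced by substituents)
  + NH2 → N:1 H:2
Element totals:
  C: 6
  H: 13
  N: 1
Molecular formula: C6H13N.
  M = 6(12.011) + 13(1.008) + 14.007
    = 72.066 + 13.104 + 14.007 = 99.177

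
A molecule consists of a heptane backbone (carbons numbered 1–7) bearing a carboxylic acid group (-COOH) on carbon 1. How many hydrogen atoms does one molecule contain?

Atom tally by fragment:
  HOOCCH2 → C:2 H:3 O:2
  CH2 → C:1 H:2
  CH2 → C:1 H:2
  CH2 → C:1 H:2
  CH2 → C:1 H:2
  CH2 → C:1 H:2
  CH3 → C:1 H:3
Element totals:
  C: 8
  H: 16
  O: 2

16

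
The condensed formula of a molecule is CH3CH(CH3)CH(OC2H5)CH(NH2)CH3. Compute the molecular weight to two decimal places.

Atom tally by fragment:
  CH3 → C:1 H:3
  CH(CH3) → C:2 H:4
  CH(OC2H5) → C:3 H:6 O:1
  CH(NH2) → C:1 H:3 N:1
  CH3 → C:1 H:3
Element totals:
  C: 8
  H: 19
  N: 1
  O: 1
Molecular formula: C8H19NO.
  M = 8(12.011) + 19(1.008) + 14.007 + 15.999
    = 96.088 + 19.152 + 14.007 + 15.999 = 145.246

145.25 g/mol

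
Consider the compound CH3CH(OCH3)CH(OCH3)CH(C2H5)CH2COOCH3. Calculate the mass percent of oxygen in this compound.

Atom tally by fragment:
  CH3 → C:1 H:3
  CH(OCH3) → C:2 H:4 O:1
  CH(OCH3) → C:2 H:4 O:1
  CH(C2H5) → C:3 H:6
  CH2COOCH3 → C:3 H:5 O:2
Element totals:
  C: 11
  H: 22
  O: 4
Molecular formula: C11H22O4.
Molar mass = 218.293 g/mol.
Mass from O: 4 × 15.999 = 63.996 g/mol.
%O = 63.996 / 218.293 × 100 = 29.32%.

29.32%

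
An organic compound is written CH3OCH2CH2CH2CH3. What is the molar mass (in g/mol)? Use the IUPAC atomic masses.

88.15 g/mol

Atom tally by fragment:
  CH3OCH2 → C:2 H:5 O:1
  CH2 → C:1 H:2
  CH2 → C:1 H:2
  CH3 → C:1 H:3
Element totals:
  C: 5
  H: 12
  O: 1
Molecular formula: C5H12O.
  M = 5(12.011) + 12(1.008) + 15.999
    = 60.055 + 12.096 + 15.999 = 88.150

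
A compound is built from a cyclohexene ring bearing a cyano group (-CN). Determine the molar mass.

Atom tally by fragment:
  cyclohexene ring core → C:6 H:10
  (− 1 ring H displaced by substituents)
  + CN → C:1 N:1
Element totals:
  C: 7
  H: 9
  N: 1
Molecular formula: C7H9N.
  M = 7(12.011) + 9(1.008) + 14.007
    = 84.077 + 9.072 + 14.007 = 107.156

107.16 g/mol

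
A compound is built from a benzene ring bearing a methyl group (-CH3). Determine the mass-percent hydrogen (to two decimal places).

8.75%

Atom tally by fragment:
  benzene ring core → C:6 H:6
  (− 1 ring H displaced by substituents)
  + CH3 → C:1 H:3
Element totals:
  C: 7
  H: 8
Molecular formula: C7H8.
Molar mass = 92.141 g/mol.
Mass from H: 8 × 1.008 = 8.064 g/mol.
%H = 8.064 / 92.141 × 100 = 8.75%.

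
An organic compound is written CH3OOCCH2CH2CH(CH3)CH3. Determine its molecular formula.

Element totals:
  C: 7
  H: 14
  O: 2

C7H14O2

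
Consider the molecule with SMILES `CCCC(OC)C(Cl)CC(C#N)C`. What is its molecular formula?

C10H18ClNO

Atom tally by fragment:
  CH3 → C:1 H:3
  CH2 → C:1 H:2
  CH2 → C:1 H:2
  CH(OCH3) → C:2 H:4 O:1
  CH(Cl) → C:1 H:1 Cl:1
  CH2 → C:1 H:2
  CH(CN) → C:2 H:1 N:1
  CH3 → C:1 H:3
Element totals:
  C: 10
  H: 18
  Cl: 1
  N: 1
  O: 1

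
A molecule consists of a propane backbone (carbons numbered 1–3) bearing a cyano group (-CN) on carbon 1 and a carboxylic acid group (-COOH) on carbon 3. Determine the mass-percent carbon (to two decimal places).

53.09%

Atom tally by fragment:
  NCCH2 → C:2 H:2 N:1
  CH2 → C:1 H:2
  CH2COOH → C:2 H:3 O:2
Element totals:
  C: 5
  H: 7
  N: 1
  O: 2
Molecular formula: C5H7NO2.
Molar mass = 113.116 g/mol.
Mass from C: 5 × 12.011 = 60.055 g/mol.
%C = 60.055 / 113.116 × 100 = 53.09%.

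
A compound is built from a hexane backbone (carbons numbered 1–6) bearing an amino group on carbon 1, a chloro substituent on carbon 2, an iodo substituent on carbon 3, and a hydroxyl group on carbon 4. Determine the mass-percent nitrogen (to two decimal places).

5.05%

Atom tally by fragment:
  H2NCH2 → C:1 H:4 N:1
  CH(Cl) → C:1 H:1 Cl:1
  CH(I) → C:1 H:1 I:1
  CH(OH) → C:1 H:2 O:1
  CH2 → C:1 H:2
  CH3 → C:1 H:3
Element totals:
  C: 6
  H: 13
  Cl: 1
  I: 1
  N: 1
  O: 1
Molecular formula: C6H13ClINO.
Molar mass = 277.530 g/mol.
Mass from N: 1 × 14.007 = 14.007 g/mol.
%N = 14.007 / 277.530 × 100 = 5.05%.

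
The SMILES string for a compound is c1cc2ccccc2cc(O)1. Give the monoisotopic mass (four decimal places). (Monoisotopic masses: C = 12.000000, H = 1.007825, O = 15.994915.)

144.0575

Atom tally by fragment:
  naphthalene ring system core → C:10 H:8
  (− 1 ring H displaced by substituents)
  + OH → O:1 H:1
Element totals:
  C: 10
  H: 8
  O: 1
Molecular formula: C10H8O.
  M = 10(12.0) + 8(1.007825) + 15.994915
    = 120.000000 + 8.062600 + 15.994915 = 144.057515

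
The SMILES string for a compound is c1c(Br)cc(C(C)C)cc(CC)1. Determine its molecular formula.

C11H15Br

Atom tally by fragment:
  benzene ring core → C:6 H:6
  (− 3 ring H displaced by substituents)
  + Br → Br:1
  + CH(CH3)2 → C:3 H:7
  + C2H5 → C:2 H:5
Element totals:
  C: 11
  H: 15
  Br: 1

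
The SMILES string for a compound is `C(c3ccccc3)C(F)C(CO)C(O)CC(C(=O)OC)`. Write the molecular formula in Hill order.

C15H21FO4

Atom tally by fragment:
  C6H5CH2 → C:7 H:7
  CH(F) → C:1 H:1 F:1
  CH(CH2OH) → C:2 H:4 O:1
  CH(OH) → C:1 H:2 O:1
  CH2 → C:1 H:2
  CH2COOCH3 → C:3 H:5 O:2
Element totals:
  C: 15
  H: 21
  F: 1
  O: 4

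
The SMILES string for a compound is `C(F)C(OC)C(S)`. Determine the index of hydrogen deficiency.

0

Atom tally by fragment:
  FCH2 → C:1 H:2 F:1
  CH(OCH3) → C:2 H:4 O:1
  CH2SH → C:1 H:3 S:1
Element totals:
  C: 4
  H: 9
  F: 1
  O: 1
  S: 1
Molecular formula: C4H9FOS.
DoU = (2C + 2 + N − H − X) / 2 = (2·4 + 2 + 0 − 9 − 1) / 2 = 0.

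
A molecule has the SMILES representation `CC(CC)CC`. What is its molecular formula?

C6H14

Atom tally by fragment:
  CH3 → C:1 H:3
  CH(C2H5) → C:3 H:6
  CH2 → C:1 H:2
  CH3 → C:1 H:3
Element totals:
  C: 6
  H: 14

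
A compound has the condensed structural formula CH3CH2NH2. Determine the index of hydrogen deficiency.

0

Element totals:
  C: 2
  H: 7
  N: 1
Molecular formula: C2H7N.
DoU = (2C + 2 + N − H − X) / 2 = (2·2 + 2 + 1 − 7 − 0) / 2 = 0.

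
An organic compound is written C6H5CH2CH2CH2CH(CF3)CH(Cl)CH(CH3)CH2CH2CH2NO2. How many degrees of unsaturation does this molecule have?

Atom tally by fragment:
  C6H5CH2 → C:7 H:7
  CH2 → C:1 H:2
  CH2 → C:1 H:2
  CH(CF3) → C:2 H:1 F:3
  CH(Cl) → C:1 H:1 Cl:1
  CH(CH3) → C:2 H:4
  CH2 → C:1 H:2
  CH2 → C:1 H:2
  CH2NO2 → C:1 H:2 N:1 O:2
Element totals:
  C: 17
  H: 23
  Cl: 1
  F: 3
  N: 1
  O: 2
Molecular formula: C17H23ClF3NO2.
DoU = (2C + 2 + N − H − X) / 2 = (2·17 + 2 + 1 − 23 − 4) / 2 = 5.

5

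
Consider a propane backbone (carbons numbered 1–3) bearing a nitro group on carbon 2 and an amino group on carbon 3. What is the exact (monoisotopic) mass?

104.0586

Atom tally by fragment:
  CH3 → C:1 H:3
  CH(NO2) → C:1 H:1 N:1 O:2
  CH2NH2 → C:1 H:4 N:1
Element totals:
  C: 3
  H: 8
  N: 2
  O: 2
Molecular formula: C3H8N2O2.
  M = 3(12.0) + 8(1.007825) + 2(14.003074) + 2(15.994915)
    = 36.000000 + 8.062600 + 28.006148 + 31.989830 = 104.058578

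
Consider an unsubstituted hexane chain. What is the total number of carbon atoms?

Atom tally by fragment:
  CH3 → C:1 H:3
  CH2 → C:1 H:2
  CH2 → C:1 H:2
  CH2 → C:1 H:2
  CH2 → C:1 H:2
  CH3 → C:1 H:3
Element totals:
  C: 6
  H: 14

6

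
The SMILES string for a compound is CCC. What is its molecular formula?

Atom tally by fragment:
  CH3 → C:1 H:3
  CH2 → C:1 H:2
  CH3 → C:1 H:3
Element totals:
  C: 3
  H: 8

C3H8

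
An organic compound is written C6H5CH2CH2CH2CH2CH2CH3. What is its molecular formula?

C12H18

Element totals:
  C: 12
  H: 18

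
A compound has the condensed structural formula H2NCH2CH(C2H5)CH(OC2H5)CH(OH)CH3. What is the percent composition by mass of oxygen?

Element totals:
  C: 9
  H: 21
  N: 1
  O: 2
Molecular formula: C9H21NO2.
Molar mass = 175.272 g/mol.
Mass from O: 2 × 15.999 = 31.998 g/mol.
%O = 31.998 / 175.272 × 100 = 18.26%.

18.26%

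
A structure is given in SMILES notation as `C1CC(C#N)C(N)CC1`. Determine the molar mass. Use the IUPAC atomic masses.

Atom tally by fragment:
  cyclohexane ring core → C:6 H:12
  (− 2 ring H displaced by substituents)
  + CN → C:1 N:1
  + NH2 → N:1 H:2
Element totals:
  C: 7
  H: 12
  N: 2
Molecular formula: C7H12N2.
  M = 7(12.011) + 12(1.008) + 2(14.007)
    = 84.077 + 12.096 + 28.014 = 124.187

124.19 g/mol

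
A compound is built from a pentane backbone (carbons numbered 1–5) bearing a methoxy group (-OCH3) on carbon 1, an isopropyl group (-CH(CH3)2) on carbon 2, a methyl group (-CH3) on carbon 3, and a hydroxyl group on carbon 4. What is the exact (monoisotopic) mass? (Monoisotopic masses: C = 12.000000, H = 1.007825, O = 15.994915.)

174.1620

Atom tally by fragment:
  CH3OCH2 → C:2 H:5 O:1
  CH(CH(CH3)2) → C:4 H:8
  CH(CH3) → C:2 H:4
  CH(OH) → C:1 H:2 O:1
  CH3 → C:1 H:3
Element totals:
  C: 10
  H: 22
  O: 2
Molecular formula: C10H22O2.
  M = 10(12.0) + 22(1.007825) + 2(15.994915)
    = 120.000000 + 22.172150 + 31.989830 = 174.161980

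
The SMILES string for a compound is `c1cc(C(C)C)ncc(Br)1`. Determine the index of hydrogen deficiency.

Atom tally by fragment:
  pyridine ring core → C:5 H:5 N:1
  (− 2 ring H displaced by substituents)
  + CH(CH3)2 → C:3 H:7
  + Br → Br:1
Element totals:
  C: 8
  H: 10
  Br: 1
  N: 1
Molecular formula: C8H10BrN.
DoU = (2C + 2 + N − H − X) / 2 = (2·8 + 2 + 1 − 10 − 1) / 2 = 4.

4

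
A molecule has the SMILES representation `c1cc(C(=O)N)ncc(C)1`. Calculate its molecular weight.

Atom tally by fragment:
  pyridine ring core → C:5 H:5 N:1
  (− 2 ring H displaced by substituents)
  + CONH2 → C:1 H:2 O:1 N:1
  + CH3 → C:1 H:3
Element totals:
  C: 7
  H: 8
  N: 2
  O: 1
Molecular formula: C7H8N2O.
  M = 7(12.011) + 8(1.008) + 2(14.007) + 15.999
    = 84.077 + 8.064 + 28.014 + 15.999 = 136.154

136.15 g/mol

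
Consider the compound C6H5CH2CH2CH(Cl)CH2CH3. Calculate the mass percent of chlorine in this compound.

19.40%

Atom tally by fragment:
  C6H5CH2 → C:7 H:7
  CH2 → C:1 H:2
  CH(Cl) → C:1 H:1 Cl:1
  CH2 → C:1 H:2
  CH3 → C:1 H:3
Element totals:
  C: 11
  H: 15
  Cl: 1
Molecular formula: C11H15Cl.
Molar mass = 182.691 g/mol.
Mass from Cl: 1 × 35.45 = 35.450 g/mol.
%Cl = 35.450 / 182.691 × 100 = 19.40%.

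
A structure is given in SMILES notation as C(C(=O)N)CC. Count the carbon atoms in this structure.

Atom tally by fragment:
  H2NOCCH2 → C:2 H:4 O:1 N:1
  CH2 → C:1 H:2
  CH3 → C:1 H:3
Element totals:
  C: 4
  H: 9
  N: 1
  O: 1

4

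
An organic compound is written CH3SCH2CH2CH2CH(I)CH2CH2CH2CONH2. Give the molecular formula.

C9H18INOS

Atom tally by fragment:
  CH3SCH2 → C:2 H:5 S:1
  CH2 → C:1 H:2
  CH2 → C:1 H:2
  CH(I) → C:1 H:1 I:1
  CH2 → C:1 H:2
  CH2 → C:1 H:2
  CH2CONH2 → C:2 H:4 O:1 N:1
Element totals:
  C: 9
  H: 18
  I: 1
  N: 1
  O: 1
  S: 1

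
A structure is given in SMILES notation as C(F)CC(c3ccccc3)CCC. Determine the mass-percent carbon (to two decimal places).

Atom tally by fragment:
  FCH2 → C:1 H:2 F:1
  CH2 → C:1 H:2
  CH(C6H5) → C:7 H:6
  CH2 → C:1 H:2
  CH2 → C:1 H:2
  CH3 → C:1 H:3
Element totals:
  C: 12
  H: 17
  F: 1
Molecular formula: C12H17F.
Molar mass = 180.266 g/mol.
Mass from C: 12 × 12.011 = 144.132 g/mol.
%C = 144.132 / 180.266 × 100 = 79.96%.

79.96%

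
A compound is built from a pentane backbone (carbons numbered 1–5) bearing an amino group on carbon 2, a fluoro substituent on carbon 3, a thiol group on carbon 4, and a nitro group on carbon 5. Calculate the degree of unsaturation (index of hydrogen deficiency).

Atom tally by fragment:
  CH3 → C:1 H:3
  CH(NH2) → C:1 H:3 N:1
  CH(F) → C:1 H:1 F:1
  CH(SH) → C:1 H:2 S:1
  CH2NO2 → C:1 H:2 N:1 O:2
Element totals:
  C: 5
  H: 11
  F: 1
  N: 2
  O: 2
  S: 1
Molecular formula: C5H11FN2O2S.
DoU = (2C + 2 + N − H − X) / 2 = (2·5 + 2 + 2 − 11 − 1) / 2 = 1.

1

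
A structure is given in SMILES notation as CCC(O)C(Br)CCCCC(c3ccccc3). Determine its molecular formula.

C15H23BrO

Atom tally by fragment:
  CH3 → C:1 H:3
  CH2 → C:1 H:2
  CH(OH) → C:1 H:2 O:1
  CH(Br) → C:1 H:1 Br:1
  CH2 → C:1 H:2
  CH2 → C:1 H:2
  CH2 → C:1 H:2
  CH2 → C:1 H:2
  CH2C6H5 → C:7 H:7
Element totals:
  C: 15
  H: 23
  Br: 1
  O: 1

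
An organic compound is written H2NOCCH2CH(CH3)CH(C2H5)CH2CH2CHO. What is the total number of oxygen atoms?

Element totals:
  C: 10
  H: 19
  N: 1
  O: 2

2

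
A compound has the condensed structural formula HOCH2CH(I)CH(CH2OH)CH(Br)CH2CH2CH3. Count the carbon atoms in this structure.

8

Element totals:
  C: 8
  H: 16
  Br: 1
  I: 1
  O: 2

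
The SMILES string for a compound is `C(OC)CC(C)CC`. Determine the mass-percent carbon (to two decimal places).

Atom tally by fragment:
  CH3OCH2 → C:2 H:5 O:1
  CH2 → C:1 H:2
  CH(CH3) → C:2 H:4
  CH2 → C:1 H:2
  CH3 → C:1 H:3
Element totals:
  C: 7
  H: 16
  O: 1
Molecular formula: C7H16O.
Molar mass = 116.204 g/mol.
Mass from C: 7 × 12.011 = 84.077 g/mol.
%C = 84.077 / 116.204 × 100 = 72.35%.

72.35%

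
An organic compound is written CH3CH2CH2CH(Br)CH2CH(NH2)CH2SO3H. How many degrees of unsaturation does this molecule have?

0

Atom tally by fragment:
  CH3 → C:1 H:3
  CH2 → C:1 H:2
  CH2 → C:1 H:2
  CH(Br) → C:1 H:1 Br:1
  CH2 → C:1 H:2
  CH(NH2) → C:1 H:3 N:1
  CH2SO3H → C:1 H:3 S:1 O:3
Element totals:
  C: 7
  H: 16
  Br: 1
  N: 1
  O: 3
  S: 1
Molecular formula: C7H16BrNO3S.
DoU = (2C + 2 + N − H − X) / 2 = (2·7 + 2 + 1 − 16 − 1) / 2 = 0.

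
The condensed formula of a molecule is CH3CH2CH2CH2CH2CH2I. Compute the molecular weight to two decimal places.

212.07 g/mol

Element totals:
  C: 6
  H: 13
  I: 1
Molecular formula: C6H13I.
  M = 6(12.011) + 13(1.008) + 126.904
    = 72.066 + 13.104 + 126.904 = 212.074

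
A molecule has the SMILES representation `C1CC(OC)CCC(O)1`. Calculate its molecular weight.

Atom tally by fragment:
  cyclohexane ring core → C:6 H:12
  (− 2 ring H displaced by substituents)
  + OCH3 → C:1 H:3 O:1
  + OH → O:1 H:1
Element totals:
  C: 7
  H: 14
  O: 2
Molecular formula: C7H14O2.
  M = 7(12.011) + 14(1.008) + 2(15.999)
    = 84.077 + 14.112 + 31.998 = 130.187

130.19 g/mol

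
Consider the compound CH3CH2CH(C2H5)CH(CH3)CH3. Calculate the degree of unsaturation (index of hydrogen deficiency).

0

Atom tally by fragment:
  CH3 → C:1 H:3
  CH2 → C:1 H:2
  CH(C2H5) → C:3 H:6
  CH(CH3) → C:2 H:4
  CH3 → C:1 H:3
Element totals:
  C: 8
  H: 18
Molecular formula: C8H18.
DoU = (2C + 2 + N − H − X) / 2 = (2·8 + 2 + 0 − 18 − 0) / 2 = 0.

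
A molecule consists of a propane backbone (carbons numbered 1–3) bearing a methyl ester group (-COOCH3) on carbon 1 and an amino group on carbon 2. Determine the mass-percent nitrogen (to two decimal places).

11.96%

Atom tally by fragment:
  CH3OOCCH2 → C:3 H:5 O:2
  CH(NH2) → C:1 H:3 N:1
  CH3 → C:1 H:3
Element totals:
  C: 5
  H: 11
  N: 1
  O: 2
Molecular formula: C5H11NO2.
Molar mass = 117.148 g/mol.
Mass from N: 1 × 14.007 = 14.007 g/mol.
%N = 14.007 / 117.148 × 100 = 11.96%.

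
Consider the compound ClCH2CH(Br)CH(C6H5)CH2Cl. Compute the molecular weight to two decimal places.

Atom tally by fragment:
  ClCH2 → C:1 H:2 Cl:1
  CH(Br) → C:1 H:1 Br:1
  CH(C6H5) → C:7 H:6
  CH2Cl → C:1 H:2 Cl:1
Element totals:
  C: 10
  H: 11
  Br: 1
  Cl: 2
Molecular formula: C10H11BrCl2.
  M = 10(12.011) + 11(1.008) + 79.904 + 2(35.45)
    = 120.110 + 11.088 + 79.904 + 70.900 = 282.002

282.00 g/mol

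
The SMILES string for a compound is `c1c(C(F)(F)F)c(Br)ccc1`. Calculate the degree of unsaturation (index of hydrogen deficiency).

4

Atom tally by fragment:
  benzene ring core → C:6 H:6
  (− 2 ring H displaced by substituents)
  + CF3 → C:1 F:3
  + Br → Br:1
Element totals:
  C: 7
  H: 4
  Br: 1
  F: 3
Molecular formula: C7H4BrF3.
DoU = (2C + 2 + N − H − X) / 2 = (2·7 + 2 + 0 − 4 − 4) / 2 = 4.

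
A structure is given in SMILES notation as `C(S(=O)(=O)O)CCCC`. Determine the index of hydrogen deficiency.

0

Atom tally by fragment:
  HO3SCH2 → C:1 H:3 S:1 O:3
  CH2 → C:1 H:2
  CH2 → C:1 H:2
  CH2 → C:1 H:2
  CH3 → C:1 H:3
Element totals:
  C: 5
  H: 12
  O: 3
  S: 1
Molecular formula: C5H12O3S.
DoU = (2C + 2 + N − H − X) / 2 = (2·5 + 2 + 0 − 12 − 0) / 2 = 0.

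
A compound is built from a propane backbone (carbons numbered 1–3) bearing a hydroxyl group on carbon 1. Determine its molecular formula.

Atom tally by fragment:
  HOCH2 → C:1 H:3 O:1
  CH2 → C:1 H:2
  CH3 → C:1 H:3
Element totals:
  C: 3
  H: 8
  O: 1

C3H8O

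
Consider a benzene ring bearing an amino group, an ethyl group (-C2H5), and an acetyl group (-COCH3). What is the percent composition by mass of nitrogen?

8.58%

Atom tally by fragment:
  benzene ring core → C:6 H:6
  (− 3 ring H displaced by substituents)
  + NH2 → N:1 H:2
  + C2H5 → C:2 H:5
  + COCH3 → C:2 H:3 O:1
Element totals:
  C: 10
  H: 13
  N: 1
  O: 1
Molecular formula: C10H13NO.
Molar mass = 163.220 g/mol.
Mass from N: 1 × 14.007 = 14.007 g/mol.
%N = 14.007 / 163.220 × 100 = 8.58%.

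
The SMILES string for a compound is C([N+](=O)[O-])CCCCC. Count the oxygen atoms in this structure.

2

Atom tally by fragment:
  O2NCH2 → C:1 H:2 N:1 O:2
  CH2 → C:1 H:2
  CH2 → C:1 H:2
  CH2 → C:1 H:2
  CH2 → C:1 H:2
  CH3 → C:1 H:3
Element totals:
  C: 6
  H: 13
  N: 1
  O: 2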